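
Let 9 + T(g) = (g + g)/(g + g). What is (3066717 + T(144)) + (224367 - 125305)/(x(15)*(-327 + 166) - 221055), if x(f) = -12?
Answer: 671986377145/219123 ≈ 3.0667e+6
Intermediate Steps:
T(g) = -8 (T(g) = -9 + (g + g)/(g + g) = -9 + (2*g)/((2*g)) = -9 + (2*g)*(1/(2*g)) = -9 + 1 = -8)
(3066717 + T(144)) + (224367 - 125305)/(x(15)*(-327 + 166) - 221055) = (3066717 - 8) + (224367 - 125305)/(-12*(-327 + 166) - 221055) = 3066709 + 99062/(-12*(-161) - 221055) = 3066709 + 99062/(1932 - 221055) = 3066709 + 99062/(-219123) = 3066709 + 99062*(-1/219123) = 3066709 - 99062/219123 = 671986377145/219123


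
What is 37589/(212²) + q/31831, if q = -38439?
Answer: -531106957/1430612464 ≈ -0.37124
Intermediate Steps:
37589/(212²) + q/31831 = 37589/(212²) - 38439/31831 = 37589/44944 - 38439*1/31831 = 37589*(1/44944) - 38439/31831 = 37589/44944 - 38439/31831 = -531106957/1430612464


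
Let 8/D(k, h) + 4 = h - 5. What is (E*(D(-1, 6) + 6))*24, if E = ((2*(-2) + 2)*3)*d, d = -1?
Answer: 480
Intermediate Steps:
D(k, h) = 8/(-9 + h) (D(k, h) = 8/(-4 + (h - 5)) = 8/(-4 + (-5 + h)) = 8/(-9 + h))
E = 6 (E = ((2*(-2) + 2)*3)*(-1) = ((-4 + 2)*3)*(-1) = -2*3*(-1) = -6*(-1) = 6)
(E*(D(-1, 6) + 6))*24 = (6*(8/(-9 + 6) + 6))*24 = (6*(8/(-3) + 6))*24 = (6*(8*(-⅓) + 6))*24 = (6*(-8/3 + 6))*24 = (6*(10/3))*24 = 20*24 = 480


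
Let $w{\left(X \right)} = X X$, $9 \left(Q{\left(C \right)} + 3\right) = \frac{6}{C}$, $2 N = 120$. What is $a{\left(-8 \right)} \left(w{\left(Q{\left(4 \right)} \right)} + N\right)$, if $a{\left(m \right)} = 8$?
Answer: $\frac{4898}{9} \approx 544.22$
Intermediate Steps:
$N = 60$ ($N = \frac{1}{2} \cdot 120 = 60$)
$Q{\left(C \right)} = -3 + \frac{2}{3 C}$ ($Q{\left(C \right)} = -3 + \frac{6 \frac{1}{C}}{9} = -3 + \frac{2}{3 C}$)
$w{\left(X \right)} = X^{2}$
$a{\left(-8 \right)} \left(w{\left(Q{\left(4 \right)} \right)} + N\right) = 8 \left(\left(-3 + \frac{2}{3 \cdot 4}\right)^{2} + 60\right) = 8 \left(\left(-3 + \frac{2}{3} \cdot \frac{1}{4}\right)^{2} + 60\right) = 8 \left(\left(-3 + \frac{1}{6}\right)^{2} + 60\right) = 8 \left(\left(- \frac{17}{6}\right)^{2} + 60\right) = 8 \left(\frac{289}{36} + 60\right) = 8 \cdot \frac{2449}{36} = \frac{4898}{9}$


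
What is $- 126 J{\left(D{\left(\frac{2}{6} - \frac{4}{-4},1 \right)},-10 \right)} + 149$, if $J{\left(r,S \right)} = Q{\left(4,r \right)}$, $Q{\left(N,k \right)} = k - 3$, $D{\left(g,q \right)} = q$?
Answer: $401$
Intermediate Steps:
$Q{\left(N,k \right)} = -3 + k$
$J{\left(r,S \right)} = -3 + r$
$- 126 J{\left(D{\left(\frac{2}{6} - \frac{4}{-4},1 \right)},-10 \right)} + 149 = - 126 \left(-3 + 1\right) + 149 = \left(-126\right) \left(-2\right) + 149 = 252 + 149 = 401$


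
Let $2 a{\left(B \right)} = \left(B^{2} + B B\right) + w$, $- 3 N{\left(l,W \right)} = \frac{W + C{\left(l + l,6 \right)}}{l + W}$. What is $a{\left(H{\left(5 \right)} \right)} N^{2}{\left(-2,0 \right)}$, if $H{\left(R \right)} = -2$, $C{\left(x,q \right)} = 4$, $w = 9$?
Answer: $\frac{34}{9} \approx 3.7778$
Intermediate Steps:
$N{\left(l,W \right)} = - \frac{4 + W}{3 \left(W + l\right)}$ ($N{\left(l,W \right)} = - \frac{\left(W + 4\right) \frac{1}{l + W}}{3} = - \frac{\left(4 + W\right) \frac{1}{W + l}}{3} = - \frac{\frac{1}{W + l} \left(4 + W\right)}{3} = - \frac{4 + W}{3 \left(W + l\right)}$)
$a{\left(B \right)} = \frac{9}{2} + B^{2}$ ($a{\left(B \right)} = \frac{\left(B^{2} + B B\right) + 9}{2} = \frac{\left(B^{2} + B^{2}\right) + 9}{2} = \frac{2 B^{2} + 9}{2} = \frac{9 + 2 B^{2}}{2} = \frac{9}{2} + B^{2}$)
$a{\left(H{\left(5 \right)} \right)} N^{2}{\left(-2,0 \right)} = \left(\frac{9}{2} + \left(-2\right)^{2}\right) \left(\frac{-4 - 0}{3 \left(0 - 2\right)}\right)^{2} = \left(\frac{9}{2} + 4\right) \left(\frac{-4 + 0}{3 \left(-2\right)}\right)^{2} = \frac{17 \left(\frac{1}{3} \left(- \frac{1}{2}\right) \left(-4\right)\right)^{2}}{2} = \frac{17 \left(\frac{2}{3}\right)^{2}}{2} = \frac{17}{2} \cdot \frac{4}{9} = \frac{34}{9}$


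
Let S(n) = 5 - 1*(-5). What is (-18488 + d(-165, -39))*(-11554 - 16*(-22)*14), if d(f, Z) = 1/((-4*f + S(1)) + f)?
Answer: 61863244814/505 ≈ 1.2250e+8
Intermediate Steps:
S(n) = 10 (S(n) = 5 + 5 = 10)
d(f, Z) = 1/(10 - 3*f) (d(f, Z) = 1/((-4*f + 10) + f) = 1/((10 - 4*f) + f) = 1/(10 - 3*f))
(-18488 + d(-165, -39))*(-11554 - 16*(-22)*14) = (-18488 - 1/(-10 + 3*(-165)))*(-11554 - 16*(-22)*14) = (-18488 - 1/(-10 - 495))*(-11554 + 352*14) = (-18488 - 1/(-505))*(-11554 + 4928) = (-18488 - 1*(-1/505))*(-6626) = (-18488 + 1/505)*(-6626) = -9336439/505*(-6626) = 61863244814/505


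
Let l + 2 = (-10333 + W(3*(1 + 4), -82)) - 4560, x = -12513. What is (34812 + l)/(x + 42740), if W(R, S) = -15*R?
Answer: 19692/30227 ≈ 0.65147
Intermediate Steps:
l = -15120 (l = -2 + ((-10333 - 45*(1 + 4)) - 4560) = -2 + ((-10333 - 45*5) - 4560) = -2 + ((-10333 - 15*15) - 4560) = -2 + ((-10333 - 225) - 4560) = -2 + (-10558 - 4560) = -2 - 15118 = -15120)
(34812 + l)/(x + 42740) = (34812 - 15120)/(-12513 + 42740) = 19692/30227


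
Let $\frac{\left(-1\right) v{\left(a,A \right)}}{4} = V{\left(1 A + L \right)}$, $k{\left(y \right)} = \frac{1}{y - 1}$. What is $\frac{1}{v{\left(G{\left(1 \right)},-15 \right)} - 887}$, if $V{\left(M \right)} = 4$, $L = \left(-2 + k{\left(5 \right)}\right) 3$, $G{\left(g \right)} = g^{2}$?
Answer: $- \frac{1}{903} \approx -0.0011074$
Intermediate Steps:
$k{\left(y \right)} = \frac{1}{-1 + y}$
$L = - \frac{21}{4}$ ($L = \left(-2 + \frac{1}{-1 + 5}\right) 3 = \left(-2 + \frac{1}{4}\right) 3 = \left(- \frac{7}{4}\right) 3 = - \frac{21}{4} \approx -5.25$)
$v{\left(a,A \right)} = -16$ ($v{\left(a,A \right)} = \left(-4\right) 4 = -16$)
$\frac{1}{v{\left(G{\left(1 \right)},-15 \right)} - 887} = \frac{1}{-16 - 887} = \frac{1}{-903} = - \frac{1}{903}$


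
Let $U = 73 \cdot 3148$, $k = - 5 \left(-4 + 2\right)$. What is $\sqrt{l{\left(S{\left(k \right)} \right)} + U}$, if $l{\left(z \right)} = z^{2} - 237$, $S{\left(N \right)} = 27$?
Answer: $2 \sqrt{57574} \approx 479.89$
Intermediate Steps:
$k = 10$ ($k = \left(-5\right) \left(-2\right) = 10$)
$U = 229804$
$l{\left(z \right)} = -237 + z^{2}$
$\sqrt{l{\left(S{\left(k \right)} \right)} + U} = \sqrt{\left(-237 + 27^{2}\right) + 229804} = \sqrt{\left(-237 + 729\right) + 229804} = \sqrt{492 + 229804} = \sqrt{230296} = 2 \sqrt{57574}$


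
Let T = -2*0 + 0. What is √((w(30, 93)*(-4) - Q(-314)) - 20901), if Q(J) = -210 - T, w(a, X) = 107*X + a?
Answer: 3*I*√6735 ≈ 246.2*I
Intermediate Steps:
w(a, X) = a + 107*X
T = 0 (T = 0 + 0 = 0)
Q(J) = -210 (Q(J) = -210 - 1*0 = -210 + 0 = -210)
√((w(30, 93)*(-4) - Q(-314)) - 20901) = √(((30 + 107*93)*(-4) - 1*(-210)) - 20901) = √(((30 + 9951)*(-4) + 210) - 20901) = √((9981*(-4) + 210) - 20901) = √((-39924 + 210) - 20901) = √(-39714 - 20901) = √(-60615) = 3*I*√6735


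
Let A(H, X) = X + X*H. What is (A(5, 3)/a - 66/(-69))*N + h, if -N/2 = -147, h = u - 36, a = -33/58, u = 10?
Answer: -2288606/253 ≈ -9045.9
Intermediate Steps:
a = -33/58 (a = -33*1/58 = -33/58 ≈ -0.56897)
h = -26 (h = 10 - 36 = -26)
N = 294 (N = -2*(-147) = 294)
A(H, X) = X + H*X
(A(5, 3)/a - 66/(-69))*N + h = ((3*(1 + 5))/(-33/58) - 66/(-69))*294 - 26 = ((3*6)*(-58/33) - 66*(-1/69))*294 - 26 = (18*(-58/33) + 22/23)*294 - 26 = (-348/11 + 22/23)*294 - 26 = -7762/253*294 - 26 = -2282028/253 - 26 = -2288606/253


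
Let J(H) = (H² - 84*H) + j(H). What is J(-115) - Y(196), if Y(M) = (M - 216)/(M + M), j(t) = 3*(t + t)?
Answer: 2175115/98 ≈ 22195.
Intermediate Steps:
j(t) = 6*t (j(t) = 3*(2*t) = 6*t)
Y(M) = (-216 + M)/(2*M) (Y(M) = (-216 + M)/((2*M)) = (-216 + M)*(1/(2*M)) = (-216 + M)/(2*M))
J(H) = H² - 78*H (J(H) = (H² - 84*H) + 6*H = H² - 78*H)
J(-115) - Y(196) = -115*(-78 - 115) - (-216 + 196)/(2*196) = -115*(-193) - (-20)/(2*196) = 22195 - 1*(-5/98) = 22195 + 5/98 = 2175115/98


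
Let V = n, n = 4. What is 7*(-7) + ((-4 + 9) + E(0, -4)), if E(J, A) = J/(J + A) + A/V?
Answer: -45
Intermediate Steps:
V = 4
E(J, A) = A/4 + J/(A + J) (E(J, A) = J/(J + A) + A/4 = J/(A + J) + A*(1/4) = J/(A + J) + A/4 = A/4 + J/(A + J))
7*(-7) + ((-4 + 9) + E(0, -4)) = 7*(-7) + ((-4 + 9) + (0 + (1/4)*(-4)**2 + (1/4)*(-4)*0)/(-4 + 0)) = -49 + (5 + (0 + (1/4)*16 + 0)/(-4)) = -49 + (5 - (0 + 4 + 0)/4) = -49 + (5 - 1/4*4) = -49 + (5 - 1) = -49 + 4 = -45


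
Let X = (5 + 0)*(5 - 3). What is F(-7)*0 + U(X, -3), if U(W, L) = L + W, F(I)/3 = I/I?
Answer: 7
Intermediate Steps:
F(I) = 3 (F(I) = 3*(I/I) = 3*1 = 3)
X = 10 (X = 5*2 = 10)
F(-7)*0 + U(X, -3) = 3*0 + (-3 + 10) = 0 + 7 = 7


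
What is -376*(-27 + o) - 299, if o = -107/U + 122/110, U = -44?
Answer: 468689/55 ≈ 8521.6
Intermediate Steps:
o = 779/220 (o = -107/(-44) + 122/110 = -107*(-1/44) + 122*(1/110) = 107/44 + 61/55 = 779/220 ≈ 3.5409)
-376*(-27 + o) - 299 = -376*(-27 + 779/220) - 299 = -376*(-5161/220) - 299 = 485134/55 - 299 = 468689/55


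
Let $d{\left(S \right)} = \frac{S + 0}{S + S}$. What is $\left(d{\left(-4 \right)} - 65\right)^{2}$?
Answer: $\frac{16641}{4} \approx 4160.3$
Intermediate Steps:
$d{\left(S \right)} = \frac{1}{2}$ ($d{\left(S \right)} = \frac{S}{2 S} = S \frac{1}{2 S} = \frac{1}{2}$)
$\left(d{\left(-4 \right)} - 65\right)^{2} = \left(\frac{1}{2} - 65\right)^{2} = \left(- \frac{129}{2}\right)^{2} = \frac{16641}{4}$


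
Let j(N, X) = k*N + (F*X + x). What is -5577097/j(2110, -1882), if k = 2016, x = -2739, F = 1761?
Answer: -5577097/936819 ≈ -5.9532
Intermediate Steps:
j(N, X) = -2739 + 1761*X + 2016*N (j(N, X) = 2016*N + (1761*X - 2739) = 2016*N + (-2739 + 1761*X) = -2739 + 1761*X + 2016*N)
-5577097/j(2110, -1882) = -5577097/(-2739 + 1761*(-1882) + 2016*2110) = -5577097/(-2739 - 3314202 + 4253760) = -5577097/936819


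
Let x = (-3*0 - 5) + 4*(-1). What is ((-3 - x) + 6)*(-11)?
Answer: -132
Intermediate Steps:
x = -9 (x = (0 - 5) - 4 = -5 - 4 = -9)
((-3 - x) + 6)*(-11) = ((-3 - 1*(-9)) + 6)*(-11) = ((-3 + 9) + 6)*(-11) = (6 + 6)*(-11) = 12*(-11) = -132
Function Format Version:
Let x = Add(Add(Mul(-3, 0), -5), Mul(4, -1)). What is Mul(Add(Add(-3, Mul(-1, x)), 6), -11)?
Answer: -132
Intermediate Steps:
x = -9 (x = Add(Add(0, -5), -4) = Add(-5, -4) = -9)
Mul(Add(Add(-3, Mul(-1, x)), 6), -11) = Mul(Add(Add(-3, Mul(-1, -9)), 6), -11) = Mul(Add(Add(-3, 9), 6), -11) = Mul(Add(6, 6), -11) = Mul(12, -11) = -132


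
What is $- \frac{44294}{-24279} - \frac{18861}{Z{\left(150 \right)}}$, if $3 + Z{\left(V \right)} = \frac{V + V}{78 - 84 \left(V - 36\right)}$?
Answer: $\frac{725109771583}{116514921} \approx 6223.3$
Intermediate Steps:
$Z{\left(V \right)} = -3 + \frac{2 V}{3102 - 84 V}$ ($Z{\left(V \right)} = -3 + \frac{V + V}{78 - 84 \left(V - 36\right)} = -3 + \frac{2 V}{78 - 84 \left(-36 + V\right)} = -3 + \frac{2 V}{78 - \left(-3024 + 84 V\right)} = -3 + \frac{2 V}{3102 - 84 V}$)
$- \frac{44294}{-24279} - \frac{18861}{Z{\left(150 \right)}} = - \frac{44294}{-24279} - \frac{18861}{\frac{1}{3} \frac{1}{-517 + 14 \cdot 150} \left(4653 - 19050\right)} = \left(-44294\right) \left(- \frac{1}{24279}\right) - \frac{18861}{\frac{1}{3} \frac{1}{-517 + 2100} \left(4653 - 19050\right)} = \frac{44294}{24279} - \frac{18861}{\frac{1}{3} \cdot \frac{1}{1583} \left(-14397\right)} = \frac{44294}{24279} - \frac{18861}{- \frac{4799}{1583}} = \frac{44294}{24279} - - \frac{29856963}{4799} = \frac{44294}{24279} + \frac{29856963}{4799} = \frac{725109771583}{116514921}$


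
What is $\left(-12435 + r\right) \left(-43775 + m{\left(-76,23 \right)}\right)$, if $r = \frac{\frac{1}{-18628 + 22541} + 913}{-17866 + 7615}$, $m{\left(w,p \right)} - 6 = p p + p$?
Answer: $\frac{21556566972751075}{40112163} \approx 5.3741 \cdot 10^{8}$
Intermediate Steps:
$m{\left(w,p \right)} = 6 + p + p^{2}$ ($m{\left(w,p \right)} = 6 + \left(p p + p\right) = 6 + \left(p^{2} + p\right) = 6 + \left(p + p^{2}\right) = 6 + p + p^{2}$)
$r = - \frac{3572570}{40112163}$ ($r = \frac{\frac{1}{3913} + 913}{-10251} = \left(\frac{1}{3913} + 913\right) \left(- \frac{1}{10251}\right) = \frac{3572570}{3913} \left(- \frac{1}{10251}\right) = - \frac{3572570}{40112163} \approx -0.089064$)
$\left(-12435 + r\right) \left(-43775 + m{\left(-76,23 \right)}\right) = \left(-12435 - \frac{3572570}{40112163}\right) \left(-43775 + \left(6 + 23 + 23^{2}\right)\right) = - \frac{498798319475 \left(-43775 + \left(6 + 23 + 529\right)\right)}{40112163} = - \frac{498798319475 \left(-43775 + 558\right)}{40112163} = \left(- \frac{498798319475}{40112163}\right) \left(-43217\right) = \frac{21556566972751075}{40112163}$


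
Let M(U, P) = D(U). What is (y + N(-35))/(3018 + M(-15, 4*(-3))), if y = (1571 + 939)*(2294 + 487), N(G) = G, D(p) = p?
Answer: 6980275/3003 ≈ 2324.4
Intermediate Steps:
M(U, P) = U
y = 6980310 (y = 2510*2781 = 6980310)
(y + N(-35))/(3018 + M(-15, 4*(-3))) = (6980310 - 35)/(3018 - 15) = 6980275/3003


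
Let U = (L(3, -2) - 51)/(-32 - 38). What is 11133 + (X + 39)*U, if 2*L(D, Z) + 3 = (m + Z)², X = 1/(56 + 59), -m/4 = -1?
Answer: 89847193/8050 ≈ 11161.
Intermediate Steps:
m = 4 (m = -4*(-1) = 4)
X = 1/115 ≈ 0.0086956
L(D, Z) = -3/2 + (4 + Z)²/2
U = 101/140 (U = ((-3/2 + (4 - 2)²/2) - 51)/(-32 - 38) = ((-3/2 + (½)*2²) - 51)/(-70) = ((-3/2 + (½)*4) - 51)*(-1/70) = ((-3/2 + 2) - 51)*(-1/70) = (½ - 51)*(-1/70) = -101/2*(-1/70) = 101/140 ≈ 0.72143)
11133 + (X + 39)*U = 11133 + (1/115 + 39)*(101/140) = 11133 + (4486/115)*(101/140) = 11133 + 226543/8050 = 89847193/8050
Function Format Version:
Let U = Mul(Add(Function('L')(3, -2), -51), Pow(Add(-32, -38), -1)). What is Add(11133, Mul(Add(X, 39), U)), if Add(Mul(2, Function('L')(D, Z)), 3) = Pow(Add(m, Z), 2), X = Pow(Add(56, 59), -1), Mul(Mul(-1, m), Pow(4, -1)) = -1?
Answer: Rational(89847193, 8050) ≈ 11161.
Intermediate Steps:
m = 4 (m = Mul(-4, -1) = 4)
X = Rational(1, 115) (X = Pow(115, -1) = Rational(1, 115) ≈ 0.0086956)
Function('L')(D, Z) = Add(Rational(-3, 2), Mul(Rational(1, 2), Pow(Add(4, Z), 2)))
U = Rational(101, 140) (U = Mul(Add(Add(Rational(-3, 2), Mul(Rational(1, 2), Pow(Add(4, -2), 2))), -51), Pow(Add(-32, -38), -1)) = Mul(Add(Add(Rational(-3, 2), Mul(Rational(1, 2), Pow(2, 2))), -51), Pow(-70, -1)) = Mul(Add(Add(Rational(-3, 2), Mul(Rational(1, 2), 4)), -51), Rational(-1, 70)) = Mul(Add(Add(Rational(-3, 2), 2), -51), Rational(-1, 70)) = Mul(Add(Rational(1, 2), -51), Rational(-1, 70)) = Mul(Rational(-101, 2), Rational(-1, 70)) = Rational(101, 140) ≈ 0.72143)
Add(11133, Mul(Add(X, 39), U)) = Add(11133, Mul(Add(Rational(1, 115), 39), Rational(101, 140))) = Add(11133, Mul(Rational(4486, 115), Rational(101, 140))) = Add(11133, Rational(226543, 8050)) = Rational(89847193, 8050)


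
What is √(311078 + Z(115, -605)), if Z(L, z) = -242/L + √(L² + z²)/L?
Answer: √(4113978720 + 575*√15170)/115 ≈ 557.75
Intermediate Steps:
Z(L, z) = -242/L + √(L² + z²)/L
√(311078 + Z(115, -605)) = √(311078 + (-242 + √(115² + (-605)²))/115) = √(311078 + (-242 + √(13225 + 366025))/115) = √(311078 + (-242 + √379250)/115) = √(311078 + (-242 + 5*√15170)/115) = √(311078 + (-242/115 + √15170/23)) = √(35773728/115 + √15170/23)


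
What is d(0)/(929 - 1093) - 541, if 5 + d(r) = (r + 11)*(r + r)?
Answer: -88719/164 ≈ -540.97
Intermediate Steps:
d(r) = -5 + 2*r*(11 + r) (d(r) = -5 + (r + 11)*(r + r) = -5 + (11 + r)*(2*r) = -5 + 2*r*(11 + r))
d(0)/(929 - 1093) - 541 = (-5 + 2*0² + 22*0)/(929 - 1093) - 541 = (-5 + 2*0 + 0)/(-164) - 541 = (-5 + 0 + 0)*(-1/164) - 541 = -5*(-1/164) - 541 = 5/164 - 541 = -88719/164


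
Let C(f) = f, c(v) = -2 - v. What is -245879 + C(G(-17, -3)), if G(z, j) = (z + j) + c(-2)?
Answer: -245899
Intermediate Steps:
G(z, j) = j + z (G(z, j) = (z + j) + (-2 - 1*(-2)) = (j + z) + (-2 + 2) = (j + z) + 0 = j + z)
-245879 + C(G(-17, -3)) = -245879 + (-3 - 17) = -245879 - 20 = -245899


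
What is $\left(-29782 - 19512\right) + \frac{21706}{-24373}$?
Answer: $- \frac{1201464368}{24373} \approx -49295.0$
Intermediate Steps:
$\left(-29782 - 19512\right) + \frac{21706}{-24373} = -49294 + 21706 \left(- \frac{1}{24373}\right) = -49294 - \frac{21706}{24373} = - \frac{1201464368}{24373}$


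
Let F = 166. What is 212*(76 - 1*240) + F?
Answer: -34602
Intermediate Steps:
212*(76 - 1*240) + F = 212*(76 - 1*240) + 166 = 212*(76 - 240) + 166 = 212*(-164) + 166 = -34768 + 166 = -34602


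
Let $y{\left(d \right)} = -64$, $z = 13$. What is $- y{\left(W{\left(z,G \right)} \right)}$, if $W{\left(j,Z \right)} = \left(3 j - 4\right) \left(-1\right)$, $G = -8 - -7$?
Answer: $64$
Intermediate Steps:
$G = -1$ ($G = -8 + 7 = -1$)
$W{\left(j,Z \right)} = 4 - 3 j$ ($W{\left(j,Z \right)} = \left(-4 + 3 j\right) \left(-1\right) = 4 - 3 j$)
$- y{\left(W{\left(z,G \right)} \right)} = \left(-1\right) \left(-64\right) = 64$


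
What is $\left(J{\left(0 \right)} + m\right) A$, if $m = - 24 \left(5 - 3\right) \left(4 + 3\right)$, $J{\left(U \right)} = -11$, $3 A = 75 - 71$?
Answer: $- \frac{1388}{3} \approx -462.67$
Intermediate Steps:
$A = \frac{4}{3}$ ($A = \frac{75 - 71}{3} = \frac{1}{3} \cdot 4 = \frac{4}{3} \approx 1.3333$)
$m = -336$ ($m = - 24 \cdot 2 \cdot 7 = \left(-24\right) 14 = -336$)
$\left(J{\left(0 \right)} + m\right) A = \left(-11 - 336\right) \frac{4}{3} = \left(-347\right) \frac{4}{3} = - \frac{1388}{3}$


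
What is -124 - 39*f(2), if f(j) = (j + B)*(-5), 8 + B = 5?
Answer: -319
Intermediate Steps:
B = -3 (B = -8 + 5 = -3)
f(j) = 15 - 5*j (f(j) = (j - 3)*(-5) = (-3 + j)*(-5) = 15 - 5*j)
-124 - 39*f(2) = -124 - 39*(15 - 5*2) = -124 - 39*(15 - 10) = -124 - 39*5 = -124 - 195 = -319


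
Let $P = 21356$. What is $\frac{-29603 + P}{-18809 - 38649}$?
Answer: $\frac{8247}{57458} \approx 0.14353$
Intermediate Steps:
$\frac{-29603 + P}{-18809 - 38649} = \frac{-29603 + 21356}{-18809 - 38649} = - \frac{8247}{-57458} = \left(-8247\right) \left(- \frac{1}{57458}\right) = \frac{8247}{57458}$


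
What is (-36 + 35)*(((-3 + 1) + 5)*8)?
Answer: -24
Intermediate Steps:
(-36 + 35)*(((-3 + 1) + 5)*8) = -(-2 + 5)*8 = -3*8 = -1*24 = -24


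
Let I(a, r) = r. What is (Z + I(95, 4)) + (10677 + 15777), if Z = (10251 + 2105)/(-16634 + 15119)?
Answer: 40071514/1515 ≈ 26450.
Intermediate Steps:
Z = -12356/1515 (Z = 12356/(-1515) = 12356*(-1/1515) = -12356/1515 ≈ -8.1558)
(Z + I(95, 4)) + (10677 + 15777) = (-12356/1515 + 4) + (10677 + 15777) = -6296/1515 + 26454 = 40071514/1515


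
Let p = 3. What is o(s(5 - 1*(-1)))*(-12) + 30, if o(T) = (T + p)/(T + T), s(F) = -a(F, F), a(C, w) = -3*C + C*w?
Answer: 25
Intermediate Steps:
s(F) = -F*(-3 + F)
o(T) = (3 + T)/(2*T) (o(T) = (T + 3)/(T + T) = (3 + T)/((2*T)) = (3 + T)*(1/(2*T)) = (3 + T)/(2*T))
o(s(5 - 1*(-1)))*(-12) + 30 = ((3 + (5 - 1*(-1))*(3 - (5 - 1*(-1))))/(2*(((5 - 1*(-1))*(3 - (5 - 1*(-1)))))))*(-12) + 30 = ((3 + (5 + 1)*(3 - (5 + 1)))/(2*(((5 + 1)*(3 - (5 + 1))))))*(-12) + 30 = ((3 + 6*(3 - 1*6))/(2*((6*(3 - 1*6)))))*(-12) + 30 = ((3 + 6*(3 - 6))/(2*((6*(3 - 6)))))*(-12) + 30 = ((3 + 6*(-3))/(2*((6*(-3)))))*(-12) + 30 = ((½)*(3 - 18)/(-18))*(-12) + 30 = ((½)*(-1/18)*(-15))*(-12) + 30 = (5/12)*(-12) + 30 = -5 + 30 = 25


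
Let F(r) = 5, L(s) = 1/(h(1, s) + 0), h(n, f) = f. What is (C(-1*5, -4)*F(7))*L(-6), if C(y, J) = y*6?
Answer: 25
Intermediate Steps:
L(s) = 1/s (L(s) = 1/(s + 0) = 1/s)
C(y, J) = 6*y
(C(-1*5, -4)*F(7))*L(-6) = ((6*(-1*5))*5)/(-6) = ((6*(-5))*5)*(-⅙) = -30*5*(-⅙) = -150*(-⅙) = 25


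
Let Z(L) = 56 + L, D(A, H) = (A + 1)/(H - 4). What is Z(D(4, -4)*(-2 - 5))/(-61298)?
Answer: -483/490384 ≈ -0.00098494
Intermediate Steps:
D(A, H) = (1 + A)/(-4 + H)
Z(D(4, -4)*(-2 - 5))/(-61298) = (56 + ((1 + 4)/(-4 - 4))*(-2 - 5))/(-61298) = (56 + (5/(-8))*(-7))*(-1/61298) = (56 - ⅛*5*(-7))*(-1/61298) = (56 - 5/8*(-7))*(-1/61298) = (56 + 35/8)*(-1/61298) = (483/8)*(-1/61298) = -483/490384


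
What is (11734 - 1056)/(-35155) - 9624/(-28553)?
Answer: 33442786/1003780715 ≈ 0.033317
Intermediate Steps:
(11734 - 1056)/(-35155) - 9624/(-28553) = 10678*(-1/35155) - 9624*(-1/28553) = -10678/35155 + 9624/28553 = 33442786/1003780715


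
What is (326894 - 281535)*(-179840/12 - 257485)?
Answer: -37077126985/3 ≈ -1.2359e+10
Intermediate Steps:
(326894 - 281535)*(-179840/12 - 257485) = 45359*(-179840/12 - 257485) = 45359*(-11240*4/3 - 257485) = 45359*(-44960/3 - 257485) = 45359*(-817415/3) = -37077126985/3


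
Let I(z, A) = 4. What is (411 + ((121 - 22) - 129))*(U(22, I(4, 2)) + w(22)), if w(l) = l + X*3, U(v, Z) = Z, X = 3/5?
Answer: 52959/5 ≈ 10592.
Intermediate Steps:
X = ⅗ (X = 3*(⅕) = ⅗ ≈ 0.60000)
w(l) = 9/5 + l (w(l) = l + (⅗)*3 = l + 9/5 = 9/5 + l)
(411 + ((121 - 22) - 129))*(U(22, I(4, 2)) + w(22)) = (411 + ((121 - 22) - 129))*(4 + (9/5 + 22)) = (411 + (99 - 129))*(4 + 119/5) = (411 - 30)*(139/5) = 381*(139/5) = 52959/5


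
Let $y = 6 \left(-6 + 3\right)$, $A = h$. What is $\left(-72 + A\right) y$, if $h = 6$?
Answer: $1188$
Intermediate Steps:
$A = 6$
$y = -18$ ($y = 6 \left(-3\right) = -18$)
$\left(-72 + A\right) y = \left(-72 + 6\right) \left(-18\right) = \left(-66\right) \left(-18\right) = 1188$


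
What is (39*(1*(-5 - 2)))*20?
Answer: -5460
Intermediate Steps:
(39*(1*(-5 - 2)))*20 = (39*(1*(-7)))*20 = (39*(-7))*20 = -273*20 = -5460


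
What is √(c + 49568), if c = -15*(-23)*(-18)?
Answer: √43358 ≈ 208.23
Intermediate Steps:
c = -6210 (c = 345*(-18) = -6210)
√(c + 49568) = √(-6210 + 49568) = √43358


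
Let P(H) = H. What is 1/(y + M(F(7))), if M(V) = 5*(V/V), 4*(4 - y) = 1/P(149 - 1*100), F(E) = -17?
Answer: 196/1763 ≈ 0.11117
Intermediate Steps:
y = 783/196 (y = 4 - 1/(4*(149 - 1*100)) = 4 - 1/(4*(149 - 100)) = 4 - 1/4/49 = 4 - 1/4*1/49 = 4 - 1/196 = 783/196 ≈ 3.9949)
M(V) = 5 (M(V) = 5*1 = 5)
1/(y + M(F(7))) = 1/(783/196 + 5) = 1/(1763/196) = 196/1763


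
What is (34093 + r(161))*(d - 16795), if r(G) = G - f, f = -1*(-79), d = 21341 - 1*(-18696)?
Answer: 794295350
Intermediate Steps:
d = 40037 (d = 21341 + 18696 = 40037)
f = 79
r(G) = -79 + G (r(G) = G - 1*79 = G - 79 = -79 + G)
(34093 + r(161))*(d - 16795) = (34093 + (-79 + 161))*(40037 - 16795) = (34093 + 82)*23242 = 34175*23242 = 794295350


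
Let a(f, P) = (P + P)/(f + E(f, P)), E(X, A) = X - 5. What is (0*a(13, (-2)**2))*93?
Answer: 0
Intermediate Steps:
E(X, A) = -5 + X
a(f, P) = 2*P/(-5 + 2*f) (a(f, P) = (P + P)/(f + (-5 + f)) = (2*P)/(-5 + 2*f) = 2*P/(-5 + 2*f))
(0*a(13, (-2)**2))*93 = (0*(2*(-2)**2/(-5 + 2*13)))*93 = (0*(2*4/(-5 + 26)))*93 = (0*(2*4/21))*93 = (0*(2*4*(1/21)))*93 = (0*(8/21))*93 = 0*93 = 0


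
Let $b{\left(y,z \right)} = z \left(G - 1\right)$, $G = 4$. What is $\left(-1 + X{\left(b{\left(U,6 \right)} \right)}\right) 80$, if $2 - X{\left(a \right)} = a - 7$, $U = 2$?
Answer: $-800$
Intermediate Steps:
$b{\left(y,z \right)} = 3 z$ ($b{\left(y,z \right)} = z \left(4 - 1\right) = z 3 = 3 z$)
$X{\left(a \right)} = 9 - a$ ($X{\left(a \right)} = 2 - \left(a - 7\right) = 2 - \left(-7 + a\right) = 9 - a$)
$\left(-1 + X{\left(b{\left(U,6 \right)} \right)}\right) 80 = \left(-1 + \left(9 - 3 \cdot 6\right)\right) 80 = \left(-1 + \left(9 - 18\right)\right) 80 = \left(-1 - 9\right) 80 = \left(-10\right) 80 = -800$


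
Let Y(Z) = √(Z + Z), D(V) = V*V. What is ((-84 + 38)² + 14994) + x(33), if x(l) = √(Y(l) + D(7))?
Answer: 17110 + √(49 + √66) ≈ 17118.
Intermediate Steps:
D(V) = V²
Y(Z) = √2*√Z (Y(Z) = √(2*Z) = √2*√Z)
x(l) = √(49 + √2*√l) (x(l) = √(√2*√l + 7²) = √(√2*√l + 49) = √(49 + √2*√l))
((-84 + 38)² + 14994) + x(33) = ((-84 + 38)² + 14994) + √(49 + √2*√33) = ((-46)² + 14994) + √(49 + √66) = (2116 + 14994) + √(49 + √66) = 17110 + √(49 + √66)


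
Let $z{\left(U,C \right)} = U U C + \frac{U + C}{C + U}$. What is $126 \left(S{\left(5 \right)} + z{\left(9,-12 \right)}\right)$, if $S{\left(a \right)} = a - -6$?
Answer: $-120960$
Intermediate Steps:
$z{\left(U,C \right)} = 1 + C U^{2}$ ($z{\left(U,C \right)} = U^{2} C + \frac{C + U}{C + U} = C U^{2} + 1 = 1 + C U^{2}$)
$S{\left(a \right)} = 6 + a$ ($S{\left(a \right)} = a + 6 = 6 + a$)
$126 \left(S{\left(5 \right)} + z{\left(9,-12 \right)}\right) = 126 \left(\left(6 + 5\right) + \left(1 - 12 \cdot 9^{2}\right)\right) = 126 \left(11 + \left(1 - 972\right)\right) = 126 \left(11 - 971\right) = 126 \left(-960\right) = -120960$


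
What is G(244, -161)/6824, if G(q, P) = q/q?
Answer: 1/6824 ≈ 0.00014654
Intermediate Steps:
G(q, P) = 1
G(244, -161)/6824 = 1/6824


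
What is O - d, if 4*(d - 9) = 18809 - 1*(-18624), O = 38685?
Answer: 117271/4 ≈ 29318.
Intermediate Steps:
d = 37469/4 (d = 9 + (18809 - 1*(-18624))/4 = 9 + (18809 + 18624)/4 = 9 + (1/4)*37433 = 9 + 37433/4 = 37469/4 ≈ 9367.3)
O - d = 38685 - 1*37469/4 = 38685 - 37469/4 = 117271/4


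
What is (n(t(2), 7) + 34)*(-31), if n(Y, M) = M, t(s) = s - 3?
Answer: -1271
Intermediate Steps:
t(s) = -3 + s
(n(t(2), 7) + 34)*(-31) = (7 + 34)*(-31) = 41*(-31) = -1271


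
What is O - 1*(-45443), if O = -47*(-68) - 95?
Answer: 48544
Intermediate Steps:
O = 3101 (O = 3196 - 95 = 3101)
O - 1*(-45443) = 3101 - 1*(-45443) = 3101 + 45443 = 48544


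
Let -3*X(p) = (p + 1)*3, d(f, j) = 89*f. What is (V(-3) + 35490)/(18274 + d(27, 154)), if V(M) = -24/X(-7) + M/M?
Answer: 35487/20677 ≈ 1.7163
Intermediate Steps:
X(p) = -1 - p (X(p) = -(p + 1)*3/3 = -(1 + p)*3/3 = -(3 + 3*p)/3 = -1 - p)
V(M) = -3 (V(M) = -24/(-1 - 1*(-7)) + M/M = -24/(-1 + 7) + 1 = -24/6 + 1 = -24*⅙ + 1 = -4 + 1 = -3)
(V(-3) + 35490)/(18274 + d(27, 154)) = (-3 + 35490)/(18274 + 89*27) = 35487/(18274 + 2403) = 35487/20677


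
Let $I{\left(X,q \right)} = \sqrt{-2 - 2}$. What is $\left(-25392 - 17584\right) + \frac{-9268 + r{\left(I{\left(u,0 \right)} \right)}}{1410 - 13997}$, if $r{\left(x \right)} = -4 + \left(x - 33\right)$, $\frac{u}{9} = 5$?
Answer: $- \frac{540929607}{12587} - \frac{2 i}{12587} \approx -42975.0 - 0.00015889 i$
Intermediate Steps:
$u = 45$ ($u = 9 \cdot 5 = 45$)
$I{\left(X,q \right)} = 2 i$ ($I{\left(X,q \right)} = \sqrt{-4} = 2 i$)
$r{\left(x \right)} = -37 + x$ ($r{\left(x \right)} = -4 + \left(x - 33\right) = -4 + \left(-33 + x\right) = -37 + x$)
$\left(-25392 - 17584\right) + \frac{-9268 + r{\left(I{\left(u,0 \right)} \right)}}{1410 - 13997} = \left(-25392 - 17584\right) + \frac{-9268 - \left(37 - 2 i\right)}{1410 - 13997} = -42976 + \frac{-9305 + 2 i}{-12587} = -42976 + \left(-9305 + 2 i\right) \left(- \frac{1}{12587}\right) = -42976 + \left(\frac{9305}{12587} - \frac{2 i}{12587}\right) = - \frac{540929607}{12587} - \frac{2 i}{12587}$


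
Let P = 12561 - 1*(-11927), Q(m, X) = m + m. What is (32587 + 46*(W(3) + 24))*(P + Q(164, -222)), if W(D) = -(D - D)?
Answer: 836075856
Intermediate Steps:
Q(m, X) = 2*m
W(D) = 0 (W(D) = -1*0 = 0)
P = 24488 (P = 12561 + 11927 = 24488)
(32587 + 46*(W(3) + 24))*(P + Q(164, -222)) = (32587 + 46*(0 + 24))*(24488 + 2*164) = (32587 + 46*24)*(24488 + 328) = (32587 + 1104)*24816 = 33691*24816 = 836075856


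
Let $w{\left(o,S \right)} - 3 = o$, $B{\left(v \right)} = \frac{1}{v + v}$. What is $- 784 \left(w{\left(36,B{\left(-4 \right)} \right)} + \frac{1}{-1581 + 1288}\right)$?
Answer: $- \frac{8957984}{293} \approx -30573.0$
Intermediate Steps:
$B{\left(v \right)} = \frac{1}{2 v}$
$w{\left(o,S \right)} = 3 + o$
$- 784 \left(w{\left(36,B{\left(-4 \right)} \right)} + \frac{1}{-1581 + 1288}\right) = - 784 \left(\left(3 + 36\right) + \frac{1}{-1581 + 1288}\right) = - 784 \left(39 + \frac{1}{-293}\right) = - 784 \left(39 - \frac{1}{293}\right) = \left(-784\right) \frac{11426}{293} = - \frac{8957984}{293}$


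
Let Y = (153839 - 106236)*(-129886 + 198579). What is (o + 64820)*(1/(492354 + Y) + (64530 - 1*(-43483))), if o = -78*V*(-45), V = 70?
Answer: 109692718215494755600/3270485233 ≈ 3.3540e+10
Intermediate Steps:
Y = 3269992879 (Y = 47603*68693 = 3269992879)
o = 245700 (o = -78*70*(-45) = -5460*(-45) = 245700)
(o + 64820)*(1/(492354 + Y) + (64530 - 1*(-43483))) = (245700 + 64820)*(1/(492354 + 3269992879) + (64530 - 1*(-43483))) = 310520*(1/3270485233 + (64530 + 43483)) = 310520*(1/3270485233 + 108013) = 310520*(353254921472030/3270485233) = 109692718215494755600/3270485233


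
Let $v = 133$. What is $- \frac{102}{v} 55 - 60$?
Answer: $- \frac{13590}{133} \approx -102.18$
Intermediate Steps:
$- \frac{102}{v} 55 - 60 = - \frac{102}{133} \cdot 55 - 60 = \left(-102\right) \frac{1}{133} \cdot 55 - 60 = \left(- \frac{102}{133}\right) 55 - 60 = - \frac{5610}{133} - 60 = - \frac{13590}{133}$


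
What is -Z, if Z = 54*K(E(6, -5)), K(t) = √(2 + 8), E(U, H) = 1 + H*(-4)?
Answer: -54*√10 ≈ -170.76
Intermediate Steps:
E(U, H) = 1 - 4*H
K(t) = √10
Z = 54*√10 ≈ 170.76
-Z = -54*√10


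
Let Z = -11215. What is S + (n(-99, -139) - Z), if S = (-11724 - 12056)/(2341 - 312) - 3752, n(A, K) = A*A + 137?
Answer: 35282849/2029 ≈ 17389.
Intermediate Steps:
n(A, K) = 137 + A² (n(A, K) = A² + 137 = 137 + A²)
S = -7636588/2029 (S = -23780/2029 - 3752 = -7636588/2029 ≈ -3763.7)
S + (n(-99, -139) - Z) = -7636588/2029 + ((137 + (-99)²) - 1*(-11215)) = -7636588/2029 + ((137 + 9801) + 11215) = -7636588/2029 + (9938 + 11215) = -7636588/2029 + 21153 = 35282849/2029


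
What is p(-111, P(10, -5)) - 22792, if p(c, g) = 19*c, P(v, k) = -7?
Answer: -24901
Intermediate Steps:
p(-111, P(10, -5)) - 22792 = 19*(-111) - 22792 = -2109 - 22792 = -24901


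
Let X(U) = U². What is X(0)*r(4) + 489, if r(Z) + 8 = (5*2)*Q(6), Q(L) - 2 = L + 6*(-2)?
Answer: 489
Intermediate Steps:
Q(L) = -10 + L (Q(L) = 2 + (L + 6*(-2)) = 2 + (L - 12) = 2 + (-12 + L) = -10 + L)
r(Z) = -48 (r(Z) = -8 + (5*2)*(-10 + 6) = -8 + 10*(-4) = -8 - 40 = -48)
X(0)*r(4) + 489 = 0²*(-48) + 489 = 0*(-48) + 489 = 0 + 489 = 489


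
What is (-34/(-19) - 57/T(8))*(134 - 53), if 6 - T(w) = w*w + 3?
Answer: 255717/1159 ≈ 220.64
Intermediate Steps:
T(w) = 3 - w**2 (T(w) = 6 - (w*w + 3) = 6 - (w**2 + 3) = 6 - (3 + w**2) = 6 + (-3 - w**2) = 3 - w**2)
(-34/(-19) - 57/T(8))*(134 - 53) = (-34/(-19) - 57/(3 - 1*8**2))*(134 - 53) = (-34*(-1/19) - 57/(3 - 1*64))*81 = (34/19 - 57/(3 - 64))*81 = (34/19 - 57/(-61))*81 = (34/19 - 57*(-1/61))*81 = (34/19 + 57/61)*81 = (3157/1159)*81 = 255717/1159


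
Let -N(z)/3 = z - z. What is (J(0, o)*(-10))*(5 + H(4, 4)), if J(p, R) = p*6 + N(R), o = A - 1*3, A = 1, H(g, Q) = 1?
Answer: 0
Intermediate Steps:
N(z) = 0 (N(z) = -3*(z - z) = -3*0 = 0)
o = -2 (o = 1 - 1*3 = 1 - 3 = -2)
J(p, R) = 6*p (J(p, R) = p*6 + 0 = 6*p + 0 = 6*p)
(J(0, o)*(-10))*(5 + H(4, 4)) = ((6*0)*(-10))*(5 + 1) = (0*(-10))*6 = 0*6 = 0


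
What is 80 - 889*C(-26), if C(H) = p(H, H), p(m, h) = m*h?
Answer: -600884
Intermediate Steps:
p(m, h) = h*m
C(H) = H**2 (C(H) = H*H = H**2)
80 - 889*C(-26) = 80 - 889*(-26)**2 = 80 - 889*676 = 80 - 600964 = -600884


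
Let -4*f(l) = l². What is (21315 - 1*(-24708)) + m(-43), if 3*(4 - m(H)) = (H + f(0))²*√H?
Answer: 46027 - 1849*I*√43/3 ≈ 46027.0 - 4041.6*I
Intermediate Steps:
f(l) = -l²/4
m(H) = 4 - H^(5/2)/3 (m(H) = 4 - (H - ¼*0²)²*√H/3 = 4 - (H - ¼*0)²*√H/3 = 4 - (H + 0)²*√H/3 = 4 - H²*√H/3 = 4 - H^(5/2)/3)
(21315 - 1*(-24708)) + m(-43) = (21315 - 1*(-24708)) + (4 - 1849*I*√43/3) = (21315 + 24708) + (4 - 1849*I*√43/3) = 46023 + (4 - 1849*I*√43/3) = 46027 - 1849*I*√43/3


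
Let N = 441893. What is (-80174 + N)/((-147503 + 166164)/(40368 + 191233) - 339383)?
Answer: -83774482119/78601423522 ≈ -1.0658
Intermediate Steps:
(-80174 + N)/((-147503 + 166164)/(40368 + 191233) - 339383) = (-80174 + 441893)/((-147503 + 166164)/(40368 + 191233) - 339383) = 361719/(18661/231601 - 339383) = 361719/(-78601423522/231601) = 361719*(-231601/78601423522) = -83774482119/78601423522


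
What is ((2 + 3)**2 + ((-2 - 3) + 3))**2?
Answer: 529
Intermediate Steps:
((2 + 3)**2 + ((-2 - 3) + 3))**2 = (5**2 + (-5 + 3))**2 = (25 - 2)**2 = 23**2 = 529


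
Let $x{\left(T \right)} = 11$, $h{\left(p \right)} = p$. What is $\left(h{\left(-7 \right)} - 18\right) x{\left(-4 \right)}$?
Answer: $-275$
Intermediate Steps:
$\left(h{\left(-7 \right)} - 18\right) x{\left(-4 \right)} = \left(-7 - 18\right) 11 = \left(-25\right) 11 = -275$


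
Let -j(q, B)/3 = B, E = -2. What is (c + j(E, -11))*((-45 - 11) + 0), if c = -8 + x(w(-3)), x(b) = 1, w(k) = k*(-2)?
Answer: -1456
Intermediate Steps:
w(k) = -2*k
j(q, B) = -3*B
c = -7 (c = -8 + 1 = -7)
(c + j(E, -11))*((-45 - 11) + 0) = (-7 - 3*(-11))*((-45 - 11) + 0) = (-7 + 33)*(-56 + 0) = 26*(-56) = -1456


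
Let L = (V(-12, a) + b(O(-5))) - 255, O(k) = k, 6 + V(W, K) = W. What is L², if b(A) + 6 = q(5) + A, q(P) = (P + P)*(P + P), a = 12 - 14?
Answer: 33856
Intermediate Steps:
a = -2
V(W, K) = -6 + W
q(P) = 4*P² (q(P) = (2*P)*(2*P) = 4*P²)
b(A) = 94 + A (b(A) = -6 + (4*5² + A) = -6 + (4*25 + A) = -6 + (100 + A) = 94 + A)
L = -184 (L = ((-6 - 12) + (94 - 5)) - 255 = (-18 + 89) - 255 = 71 - 255 = -184)
L² = (-184)² = 33856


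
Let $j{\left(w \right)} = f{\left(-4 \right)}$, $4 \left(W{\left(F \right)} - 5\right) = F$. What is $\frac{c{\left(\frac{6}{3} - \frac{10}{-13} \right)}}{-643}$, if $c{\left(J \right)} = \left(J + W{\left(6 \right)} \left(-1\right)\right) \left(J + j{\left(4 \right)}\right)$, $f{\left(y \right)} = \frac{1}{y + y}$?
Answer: $\frac{26675}{1738672} \approx 0.015342$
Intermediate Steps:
$W{\left(F \right)} = 5 + \frac{F}{4}$
$f{\left(y \right)} = \frac{1}{2 y}$
$j{\left(w \right)} = - \frac{1}{8}$ ($j{\left(w \right)} = \frac{1}{2 \left(-4\right)} = \frac{1}{2} \left(- \frac{1}{4}\right) = - \frac{1}{8}$)
$c{\left(J \right)} = \left(- \frac{13}{2} + J\right) \left(- \frac{1}{8} + J\right)$ ($c{\left(J \right)} = \left(J + \left(5 + \frac{1}{4} \cdot 6\right) \left(-1\right)\right) \left(J - \frac{1}{8}\right) = \left(J + \left(5 + \frac{3}{2}\right) \left(-1\right)\right) \left(- \frac{1}{8} + J\right) = \left(J + \frac{13}{2} \left(-1\right)\right) \left(- \frac{1}{8} + J\right) = \left(J - \frac{13}{2}\right) \left(- \frac{1}{8} + J\right) = \left(- \frac{13}{2} + J\right) \left(- \frac{1}{8} + J\right)$)
$\frac{c{\left(\frac{6}{3} - \frac{10}{-13} \right)}}{-643} = \frac{\frac{13}{16} + \left(\frac{6}{3} - \frac{10}{-13}\right)^{2} - \frac{53 \left(\frac{6}{3} - \frac{10}{-13}\right)}{8}}{-643} = \left(\frac{13}{16} + \left(6 \cdot \frac{1}{3} - - \frac{10}{13}\right)^{2} - \frac{53 \left(6 \cdot \frac{1}{3} - - \frac{10}{13}\right)}{8}\right) \left(- \frac{1}{643}\right) = \left(\frac{13}{16} + \left(2 + \frac{10}{13}\right)^{2} - \frac{53 \left(2 + \frac{10}{13}\right)}{8}\right) \left(- \frac{1}{643}\right) = \left(\frac{13}{16} + \left(\frac{36}{13}\right)^{2} - \frac{477}{26}\right) \left(- \frac{1}{643}\right) = \left(\frac{13}{16} + \frac{1296}{169} - \frac{477}{26}\right) \left(- \frac{1}{643}\right) = \left(- \frac{26675}{2704}\right) \left(- \frac{1}{643}\right) = \frac{26675}{1738672}$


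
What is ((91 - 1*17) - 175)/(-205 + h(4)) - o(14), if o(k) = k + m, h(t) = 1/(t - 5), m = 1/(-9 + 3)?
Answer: -4123/309 ≈ -13.343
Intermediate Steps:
m = -⅙ (m = 1/(-6) = -⅙ ≈ -0.16667)
h(t) = 1/(-5 + t)
o(k) = -⅙ + k (o(k) = k - ⅙ = -⅙ + k)
((91 - 1*17) - 175)/(-205 + h(4)) - o(14) = ((91 - 1*17) - 175)/(-205 + 1/(-5 + 4)) - (-⅙ + 14) = ((91 - 17) - 175)/(-205 + 1/(-1)) - 1*83/6 = (74 - 175)/(-205 - 1) - 83/6 = -101/(-206) - 83/6 = -101*(-1/206) - 83/6 = 101/206 - 83/6 = -4123/309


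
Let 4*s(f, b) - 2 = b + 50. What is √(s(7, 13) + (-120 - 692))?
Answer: I*√3183/2 ≈ 28.209*I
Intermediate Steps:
s(f, b) = 13 + b/4 (s(f, b) = ½ + (b + 50)/4 = ½ + (50 + b)/4 = ½ + (25/2 + b/4) = 13 + b/4)
√(s(7, 13) + (-120 - 692)) = √((13 + (¼)*13) + (-120 - 692)) = √((13 + 13/4) - 812) = √(65/4 - 812) = √(-3183/4) = I*√3183/2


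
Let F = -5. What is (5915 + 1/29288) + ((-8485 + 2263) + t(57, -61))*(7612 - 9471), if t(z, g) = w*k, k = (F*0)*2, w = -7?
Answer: 338938689545/29288 ≈ 1.1573e+7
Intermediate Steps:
k = 0 (k = -5*0*2 = 0*2 = 0)
t(z, g) = 0 (t(z, g) = -7*0 = 0)
(5915 + 1/29288) + ((-8485 + 2263) + t(57, -61))*(7612 - 9471) = (5915 + 1/29288) + ((-8485 + 2263) + 0)*(7612 - 9471) = (5915 + 1/29288) + (-6222 + 0)*(-1859) = 173238521/29288 - 6222*(-1859) = 173238521/29288 + 11566698 = 338938689545/29288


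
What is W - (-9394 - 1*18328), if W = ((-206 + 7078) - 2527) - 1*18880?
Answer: 13187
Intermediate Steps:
W = -14535 (W = (6872 - 2527) - 18880 = 4345 - 18880 = -14535)
W - (-9394 - 1*18328) = -14535 - (-9394 - 1*18328) = -14535 - (-9394 - 18328) = -14535 - 1*(-27722) = -14535 + 27722 = 13187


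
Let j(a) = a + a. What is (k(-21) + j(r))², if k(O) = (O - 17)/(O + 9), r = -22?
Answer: 60025/36 ≈ 1667.4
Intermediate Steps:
j(a) = 2*a
k(O) = (-17 + O)/(9 + O)
(k(-21) + j(r))² = ((-17 - 21)/(9 - 21) + 2*(-22))² = (-38/(-12) - 44)² = (-1/12*(-38) - 44)² = (19/6 - 44)² = (-245/6)² = 60025/36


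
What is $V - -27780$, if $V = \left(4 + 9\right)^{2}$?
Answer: $27949$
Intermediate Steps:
$V = 169$ ($V = 13^{2} = 169$)
$V - -27780 = 169 - -27780 = 169 + 27780 = 27949$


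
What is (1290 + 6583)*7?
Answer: 55111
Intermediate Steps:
(1290 + 6583)*7 = 7873*7 = 55111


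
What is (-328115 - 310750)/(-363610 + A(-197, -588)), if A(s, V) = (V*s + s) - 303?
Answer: 70985/27586 ≈ 2.5732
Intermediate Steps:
A(s, V) = -303 + s + V*s (A(s, V) = (s + V*s) - 303 = -303 + s + V*s)
(-328115 - 310750)/(-363610 + A(-197, -588)) = (-328115 - 310750)/(-363610 + (-303 - 197 - 588*(-197))) = -638865/(-363610 + (-303 - 197 + 115836)) = -638865/(-363610 + 115336) = -638865/(-248274) = -638865*(-1/248274) = 70985/27586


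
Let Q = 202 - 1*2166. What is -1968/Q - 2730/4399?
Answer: 823878/2159909 ≈ 0.38144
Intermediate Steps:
Q = -1964 (Q = 202 - 2166 = -1964)
-1968/Q - 2730/4399 = -1968/(-1964) - 2730/4399 = -1968*(-1/1964) - 2730*1/4399 = 492/491 - 2730/4399 = 823878/2159909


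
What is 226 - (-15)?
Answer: 241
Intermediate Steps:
226 - (-15) = 226 - 1*(-15) = 226 + 15 = 241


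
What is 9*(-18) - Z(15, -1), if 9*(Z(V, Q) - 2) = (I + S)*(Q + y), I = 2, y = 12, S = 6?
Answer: -1564/9 ≈ -173.78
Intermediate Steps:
Z(V, Q) = 38/3 + 8*Q/9 (Z(V, Q) = 2 + ((2 + 6)*(Q + 12))/9 = 2 + (8*(12 + Q))/9 = 2 + (96 + 8*Q)/9 = 2 + (32/3 + 8*Q/9) = 38/3 + 8*Q/9)
9*(-18) - Z(15, -1) = 9*(-18) - (38/3 + (8/9)*(-1)) = -162 - (38/3 - 8/9) = -162 - 1*106/9 = -162 - 106/9 = -1564/9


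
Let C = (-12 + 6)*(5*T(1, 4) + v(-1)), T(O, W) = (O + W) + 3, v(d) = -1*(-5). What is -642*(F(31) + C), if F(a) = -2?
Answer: 174624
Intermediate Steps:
v(d) = 5
T(O, W) = 3 + O + W
C = -270 (C = (-12 + 6)*(5*(3 + 1 + 4) + 5) = -6*(5*8 + 5) = -6*(40 + 5) = -6*45 = -270)
-642*(F(31) + C) = -642*(-2 - 270) = -642*(-272) = 174624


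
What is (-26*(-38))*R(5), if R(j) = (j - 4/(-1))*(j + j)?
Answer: 88920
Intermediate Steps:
R(j) = 2*j*(4 + j) (R(j) = (j - 4*(-1))*(2*j) = (j + 4)*(2*j) = (4 + j)*(2*j) = 2*j*(4 + j))
(-26*(-38))*R(5) = (-26*(-38))*(2*5*(4 + 5)) = 988*(2*5*9) = 988*90 = 88920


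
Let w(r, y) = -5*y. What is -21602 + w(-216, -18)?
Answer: -21512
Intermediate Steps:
-21602 + w(-216, -18) = -21602 - 5*(-18) = -21602 + 90 = -21512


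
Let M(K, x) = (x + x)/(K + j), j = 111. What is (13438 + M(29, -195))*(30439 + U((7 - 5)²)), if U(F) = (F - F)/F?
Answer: 5725362827/14 ≈ 4.0895e+8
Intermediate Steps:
M(K, x) = 2*x/(111 + K) (M(K, x) = (x + x)/(K + 111) = (2*x)/(111 + K) = 2*x/(111 + K))
U(F) = 0 (U(F) = 0/F = 0)
(13438 + M(29, -195))*(30439 + U((7 - 5)²)) = (13438 + 2*(-195)/(111 + 29))*(30439 + 0) = (13438 + 2*(-195)/140)*30439 = (13438 + 2*(-195)*(1/140))*30439 = (13438 - 39/14)*30439 = (188093/14)*30439 = 5725362827/14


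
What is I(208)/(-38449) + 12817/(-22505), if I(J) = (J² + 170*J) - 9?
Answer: -323147344/123613535 ≈ -2.6142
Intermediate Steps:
I(J) = -9 + J² + 170*J
I(208)/(-38449) + 12817/(-22505) = (-9 + 208² + 170*208)/(-38449) + 12817/(-22505) = (-9 + 43264 + 35360)*(-1/38449) + 12817*(-1/22505) = 78615*(-1/38449) - 1831/3215 = -78615/38449 - 1831/3215 = -323147344/123613535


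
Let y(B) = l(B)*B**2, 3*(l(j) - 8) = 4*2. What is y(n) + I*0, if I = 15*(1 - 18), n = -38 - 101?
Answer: 618272/3 ≈ 2.0609e+5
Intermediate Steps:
l(j) = 32/3 (l(j) = 8 + (4*2)/3 = 8 + (1/3)*8 = 8 + 8/3 = 32/3)
n = -139
I = -255 (I = 15*(-17) = -255)
y(B) = 32*B**2/3
y(n) + I*0 = (32/3)*(-139)**2 - 255*0 = (32/3)*19321 + 0 = 618272/3 + 0 = 618272/3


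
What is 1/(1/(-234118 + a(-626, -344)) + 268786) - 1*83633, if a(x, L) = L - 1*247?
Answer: -5276112691666100/63086493273 ≈ -83633.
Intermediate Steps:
a(x, L) = -247 + L (a(x, L) = L - 247 = -247 + L)
1/(1/(-234118 + a(-626, -344)) + 268786) - 1*83633 = 1/(1/(-234118 + (-247 - 344)) + 268786) - 1*83633 = 1/(1/(-234118 - 591) + 268786) - 83633 = 1/(1/(-234709) + 268786) - 83633 = 1/(-1/234709 + 268786) - 83633 = 1/(63086493273/234709) - 83633 = 234709/63086493273 - 83633 = -5276112691666100/63086493273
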